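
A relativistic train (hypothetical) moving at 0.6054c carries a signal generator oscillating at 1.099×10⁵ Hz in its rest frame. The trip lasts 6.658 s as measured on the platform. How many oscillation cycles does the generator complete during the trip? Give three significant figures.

N = 5.82×10⁵

γ = 1/√(1 − 0.6054²) = 1/√0.6335 = 1.256
The oscillator's own cycle count is N = f × τ where τ is the proper time on the train. τ = Δt/γ = 6.658/1.256 = 5.299 s = 5.299×10⁰ s.
N = 1.099×10⁵ × 5.299×10⁰ = 5.824×10⁵.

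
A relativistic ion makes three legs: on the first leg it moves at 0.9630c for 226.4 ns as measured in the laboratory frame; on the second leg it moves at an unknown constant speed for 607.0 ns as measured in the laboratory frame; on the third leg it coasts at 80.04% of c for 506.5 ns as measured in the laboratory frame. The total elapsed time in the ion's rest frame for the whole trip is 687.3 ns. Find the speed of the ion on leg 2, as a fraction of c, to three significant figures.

Leg 1: γ = 1/√(1 − 0.9630²) = 1/√0.07263 = 3.711; τ_1 = 226.4/3.711 = 61.02 ns.
Leg 2: speed unknown; τ_2 = 607.0/γ_2.
Leg 3: β = 0.8004; γ = 1/√(1 − 0.8004²) = 1/√0.3594 = 1.668; τ_3 = 506.5/1.668 = 303.6 ns.
Total proper time: 61.02 + τ_2 + 303.6 = 687.3, so τ_2 = 687.3 − 364.6 = 322.7 ns.
γ_2 = 607.0/322.7 = 1.881; β = √(1 − 1/γ²) = √0.7174.

β = 0.847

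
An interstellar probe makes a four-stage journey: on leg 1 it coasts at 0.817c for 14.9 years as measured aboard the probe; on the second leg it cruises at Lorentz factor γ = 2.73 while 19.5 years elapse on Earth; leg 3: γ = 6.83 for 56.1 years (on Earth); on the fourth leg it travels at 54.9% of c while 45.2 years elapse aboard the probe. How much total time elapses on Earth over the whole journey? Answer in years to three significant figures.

Δt = 156 years

Leg 1: γ = 1/√(1 − 0.817²) = 1/√0.3325 = 1.734; Δt_1 = 1.734 × 14.9 = 25.84 years.
Leg 2: 19.5 years is already measured on Earth.
Leg 3: 56.1 years is already measured on Earth.
Leg 4: β = 0.549; γ = 1/√(1 − 0.549²) = 1/√0.6986 = 1.196; Δt_4 = 1.196 × 45.2 = 54.08 years.
Total: 25.84 + 19.50 + 56.10 + 54.08 years.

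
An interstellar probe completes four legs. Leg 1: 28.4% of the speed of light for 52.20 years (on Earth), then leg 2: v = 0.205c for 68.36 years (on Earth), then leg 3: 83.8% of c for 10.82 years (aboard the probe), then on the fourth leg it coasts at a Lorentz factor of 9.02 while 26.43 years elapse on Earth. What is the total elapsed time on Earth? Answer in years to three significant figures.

Leg 1: 52.20 years is already measured on Earth.
Leg 2: 68.36 years is already measured on Earth.
Leg 3: β = 0.838; γ = 1/√(1 − 0.838²) = 1/√0.2978 = 1.833; Δt_3 = 1.833 × 10.82 = 19.83 years.
Leg 4: 26.43 years is already measured on Earth.
Total: 52.20 + 68.36 + 19.83 + 26.43 years.

Δt = 167 years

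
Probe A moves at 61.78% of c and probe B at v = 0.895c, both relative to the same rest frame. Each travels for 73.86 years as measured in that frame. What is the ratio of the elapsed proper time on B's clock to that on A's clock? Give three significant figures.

A: β = 0.6178; γ = 1/√(1 − 0.6178²) = 1/√0.6183 = 1.272. B: γ = 1/√(1 − 0.895²) = 1/√0.1990 = 2.242.
τ_A/τ_B = γ_B/γ_A = 2.242/1.272 = 1.763, so τ_B/τ_A = 0.5673.

τ_B/τ_A = 0.567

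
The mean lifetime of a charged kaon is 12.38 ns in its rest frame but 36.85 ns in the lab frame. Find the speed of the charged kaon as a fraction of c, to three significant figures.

γ = Δt/τ₀ = 36.85/12.38 = 2.977
β = √(1 − 1/γ²) = √(1 − 0.1129) = √0.8871

β = 0.942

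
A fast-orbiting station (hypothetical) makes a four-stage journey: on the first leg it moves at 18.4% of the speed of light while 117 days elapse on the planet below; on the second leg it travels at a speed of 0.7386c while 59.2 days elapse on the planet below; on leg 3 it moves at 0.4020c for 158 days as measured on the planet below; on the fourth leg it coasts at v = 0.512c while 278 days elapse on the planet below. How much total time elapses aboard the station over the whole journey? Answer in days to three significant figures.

Leg 1: β = 0.184; γ = 1/√(1 − 0.184²) = 1/√0.9661 = 1.017; τ_1 = 117/1.017 = 115.0 days.
Leg 2: γ = 1/√(1 − 0.7386²) = 1/√0.4545 = 1.483; τ_2 = 59.2/1.483 = 39.91 days.
Leg 3: γ = 1/√(1 − 0.4020²) = 1/√0.8384 = 1.092; τ_3 = 158/1.092 = 144.7 days.
Leg 4: γ = 1/√(1 − 0.512²) = 1/√0.7379 = 1.164; τ_4 = 278/1.164 = 238.8 days.
Total: 115.0 + 39.91 + 144.7 + 238.8 days.

τ = 538 days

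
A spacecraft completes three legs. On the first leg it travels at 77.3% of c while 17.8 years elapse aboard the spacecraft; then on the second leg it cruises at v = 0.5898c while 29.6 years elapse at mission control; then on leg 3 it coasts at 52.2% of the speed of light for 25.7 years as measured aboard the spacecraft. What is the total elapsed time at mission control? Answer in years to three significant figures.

Δt = 87.8 years

Leg 1: β = 0.773; γ = 1/√(1 − 0.773²) = 1/√0.4025 = 1.576; Δt_1 = 1.576 × 17.8 = 28.06 years.
Leg 2: 29.6 years is already measured at mission control.
Leg 3: β = 0.522; γ = 1/√(1 − 0.522²) = 1/√0.7275 = 1.172; Δt_3 = 1.172 × 25.7 = 30.13 years.
Total: 28.06 + 29.60 + 30.13 years.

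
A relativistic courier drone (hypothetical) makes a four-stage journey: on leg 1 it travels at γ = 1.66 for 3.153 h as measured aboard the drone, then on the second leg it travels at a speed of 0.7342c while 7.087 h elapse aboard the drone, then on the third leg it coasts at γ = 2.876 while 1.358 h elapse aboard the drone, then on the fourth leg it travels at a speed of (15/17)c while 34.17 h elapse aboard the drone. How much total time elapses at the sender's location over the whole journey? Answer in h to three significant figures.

Leg 1: γ = 1.66; Δt_1 = 1.660 × 3.153 = 5.234 h.
Leg 2: γ = 1/√(1 − 0.7342²) = 1/√0.4610 = 1.473; Δt_2 = 1.473 × 7.087 = 10.44 h.
Leg 3: γ = 2.876; Δt_3 = 2.876 × 1.358 = 3.906 h.
Leg 4: γ = 1/√(1 − (15/17)²) = 17/8 = 2.125; Δt_4 = 2.125 × 34.17 = 72.61 h.
Total: 5.234 + 10.44 + 3.906 + 72.61 h.

Δt = 92.2 h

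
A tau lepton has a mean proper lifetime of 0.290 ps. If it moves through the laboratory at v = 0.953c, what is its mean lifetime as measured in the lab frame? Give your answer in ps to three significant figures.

Δt = 0.957 ps

γ = 1/√(1 − 0.953²) = 1/√0.09179 = 3.301
The rest-frame lifetime is the proper time; the lab measures the dilated interval Δt = γτ₀ = 3.301 × 0.290 ps.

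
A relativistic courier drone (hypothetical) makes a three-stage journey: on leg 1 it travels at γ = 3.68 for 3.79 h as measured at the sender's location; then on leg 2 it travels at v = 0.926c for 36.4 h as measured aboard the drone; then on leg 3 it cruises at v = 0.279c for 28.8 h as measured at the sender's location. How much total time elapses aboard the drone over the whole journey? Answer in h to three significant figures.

Leg 1: γ = 3.68; τ_1 = 3.79/3.680 = 1.030 h.
Leg 2: 36.4 h is already measured aboard the drone.
Leg 3: γ = 1/√(1 − 0.279²) = 1/√0.9222 = 1.041; τ_3 = 28.8/1.041 = 27.66 h.
Total: 1.030 + 36.40 + 27.66 h.

τ = 65.1 h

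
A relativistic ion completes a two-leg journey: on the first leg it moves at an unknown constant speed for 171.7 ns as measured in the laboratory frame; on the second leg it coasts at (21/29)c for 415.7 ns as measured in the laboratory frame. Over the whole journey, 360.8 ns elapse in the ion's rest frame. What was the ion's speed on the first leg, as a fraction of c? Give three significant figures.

β = 0.902

Leg 1: speed unknown; τ_1 = 171.7/γ_1.
Leg 2: γ = 1/√(1 − (21/29)²) = 29/20 = 1.450; τ_2 = 415.7/1.450 = 286.7 ns.
Total proper time: τ_1 + 286.7 = 360.8, so τ_1 = 360.8 − 286.7 = 74.11 ns.
γ_1 = 171.7/74.11 = 2.317; β = √(1 − 1/γ²) = √0.8137.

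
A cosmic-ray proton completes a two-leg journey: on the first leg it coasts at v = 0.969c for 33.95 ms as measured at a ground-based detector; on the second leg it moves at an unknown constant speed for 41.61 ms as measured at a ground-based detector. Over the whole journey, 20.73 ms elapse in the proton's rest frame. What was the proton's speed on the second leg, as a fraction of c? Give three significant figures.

β = 0.955

Leg 1: γ = 1/√(1 − 0.969²) = 1/√0.06104 = 4.048; τ_1 = 33.95/4.048 = 8.388 ms.
Leg 2: speed unknown; τ_2 = 41.61/γ_2.
Total proper time: 8.388 + τ_2 = 20.73, so τ_2 = 20.73 − 8.388 = 12.34 ms.
γ_2 = 41.61/12.34 = 3.371; β = √(1 − 1/γ²) = √0.9120.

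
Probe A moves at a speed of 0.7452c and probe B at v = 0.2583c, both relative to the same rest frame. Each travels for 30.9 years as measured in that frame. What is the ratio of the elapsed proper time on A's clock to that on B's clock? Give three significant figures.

τ_A/τ_B = 0.690

A: γ = 1/√(1 − 0.7452²) = 1/√0.4447 = 1.500. B: γ = 1/√(1 − 0.2583²) = 1/√0.9333 = 1.035.
τ_A/τ_B = γ_B/γ_A = 1.035/1.500 = 0.6903, so τ_A/τ_B = 0.6903.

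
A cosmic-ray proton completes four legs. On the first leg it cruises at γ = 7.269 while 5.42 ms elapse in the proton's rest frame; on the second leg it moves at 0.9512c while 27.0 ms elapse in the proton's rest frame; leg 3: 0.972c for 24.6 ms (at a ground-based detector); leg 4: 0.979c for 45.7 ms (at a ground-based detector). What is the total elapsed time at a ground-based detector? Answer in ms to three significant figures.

Δt = 197 ms

Leg 1: γ = 7.269; Δt_1 = 7.269 × 5.42 = 39.40 ms.
Leg 2: γ = 1/√(1 − 0.9512²) = 1/√0.09522 = 3.241; Δt_2 = 3.241 × 27.0 = 87.50 ms.
Leg 3: 24.6 ms is already measured at a ground-based detector.
Leg 4: 45.7 ms is already measured at a ground-based detector.
Total: 39.40 + 87.50 + 24.60 + 45.70 ms.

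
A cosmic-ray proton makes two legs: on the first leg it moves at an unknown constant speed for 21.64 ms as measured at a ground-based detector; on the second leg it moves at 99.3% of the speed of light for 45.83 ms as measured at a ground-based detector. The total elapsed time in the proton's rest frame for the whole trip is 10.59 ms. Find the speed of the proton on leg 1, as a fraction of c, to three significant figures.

β = 0.971

Leg 1: speed unknown; τ_1 = 21.64/γ_1.
Leg 2: β = 0.993; γ = 1/√(1 − 0.993²) = 1/√0.01395 = 8.466; τ_2 = 45.83/8.466 = 5.413 ms.
Total proper time: τ_1 + 5.413 = 10.59, so τ_1 = 10.59 − 5.413 = 5.177 ms.
γ_1 = 21.64/5.177 = 4.180; β = √(1 − 1/γ²) = √0.9428.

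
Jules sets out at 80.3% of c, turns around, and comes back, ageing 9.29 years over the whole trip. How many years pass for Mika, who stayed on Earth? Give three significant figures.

β = 0.803; γ = 1/√(1 − 0.803²) = 1/√0.3552 = 1.678
Earth-frame duration is the dilated interval: Δt = γτ = 1.678 × 9.29 years.

Δt = 15.6 years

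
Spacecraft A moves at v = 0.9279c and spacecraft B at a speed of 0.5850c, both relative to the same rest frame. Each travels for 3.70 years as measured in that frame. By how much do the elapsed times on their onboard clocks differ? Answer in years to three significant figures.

|τ_A − τ_B| = 1.62 years

A: γ = 1/√(1 − 0.9279²) = 1/√0.1390 = 2.682; τ_A = 3.70/2.682 = 1.379 years.
B: γ = 1/√(1 − 0.5850²) = 1/√0.6578 = 1.233; τ_B = 3.70/1.233 = 3.001 years.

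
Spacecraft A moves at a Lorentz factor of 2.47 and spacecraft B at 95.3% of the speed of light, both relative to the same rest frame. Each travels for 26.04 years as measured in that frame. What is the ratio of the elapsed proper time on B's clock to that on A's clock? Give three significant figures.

A: γ = 2.47. B: β = 0.953; γ = 1/√(1 − 0.953²) = 1/√0.09179 = 3.301.
τ_A/τ_B = γ_B/γ_A = 3.301/2.470 = 1.336, so τ_B/τ_A = 0.7483.

τ_B/τ_A = 0.748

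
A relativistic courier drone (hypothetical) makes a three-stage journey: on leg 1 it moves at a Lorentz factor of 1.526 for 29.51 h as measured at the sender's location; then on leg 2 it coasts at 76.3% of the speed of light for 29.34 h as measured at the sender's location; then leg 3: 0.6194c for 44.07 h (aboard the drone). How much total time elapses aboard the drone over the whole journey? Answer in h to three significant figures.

Leg 1: γ = 1.526; τ_1 = 29.51/1.526 = 19.34 h.
Leg 2: β = 0.763; γ = 1/√(1 − 0.763²) = 1/√0.4178 = 1.547; τ_2 = 29.34/1.547 = 18.97 h.
Leg 3: 44.07 h is already measured aboard the drone.
Total: 19.34 + 18.97 + 44.07 h.

τ = 82.4 h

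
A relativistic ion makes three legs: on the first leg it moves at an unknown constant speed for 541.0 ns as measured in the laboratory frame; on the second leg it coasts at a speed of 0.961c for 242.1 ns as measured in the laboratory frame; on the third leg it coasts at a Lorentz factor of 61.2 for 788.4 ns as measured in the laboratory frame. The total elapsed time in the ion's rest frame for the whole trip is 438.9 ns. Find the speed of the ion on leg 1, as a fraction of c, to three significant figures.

Leg 1: speed unknown; τ_1 = 541.0/γ_1.
Leg 2: γ = 1/√(1 − 0.961²) = 1/√0.07648 = 3.616; τ_2 = 242.1/3.616 = 66.95 ns.
Leg 3: γ = 61.2; τ_3 = 788.4/61.20 = 12.88 ns.
Total proper time: τ_1 + 66.95 + 12.88 = 438.9, so τ_1 = 438.9 − 79.83 = 359.1 ns.
γ_1 = 541.0/359.1 = 1.507; β = √(1 − 1/γ²) = √0.5595.

β = 0.748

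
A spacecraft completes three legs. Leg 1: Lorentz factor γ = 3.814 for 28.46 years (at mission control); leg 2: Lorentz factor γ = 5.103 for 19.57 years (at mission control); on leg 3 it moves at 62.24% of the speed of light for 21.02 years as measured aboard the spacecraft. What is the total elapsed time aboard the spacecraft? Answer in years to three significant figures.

Leg 1: γ = 3.814; τ_1 = 28.46/3.814 = 7.462 years.
Leg 2: γ = 5.103; τ_2 = 19.57/5.103 = 3.835 years.
Leg 3: 21.02 years is already measured aboard the spacecraft.
Total: 7.462 + 3.835 + 21.02 years.

τ = 32.3 years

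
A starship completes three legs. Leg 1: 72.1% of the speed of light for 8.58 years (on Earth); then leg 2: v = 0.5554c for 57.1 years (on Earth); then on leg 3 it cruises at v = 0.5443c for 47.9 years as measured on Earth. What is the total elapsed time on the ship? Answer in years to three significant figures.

Leg 1: β = 0.721; γ = 1/√(1 − 0.721²) = 1/√0.4802 = 1.443; τ_1 = 8.58/1.443 = 5.945 years.
Leg 2: γ = 1/√(1 − 0.5554²) = 1/√0.6915 = 1.203; τ_2 = 57.1/1.203 = 47.48 years.
Leg 3: γ = 1/√(1 − 0.5443²) = 1/√0.7037 = 1.192; τ_3 = 47.9/1.192 = 40.18 years.
Total: 5.945 + 47.48 + 40.18 years.

τ = 93.6 years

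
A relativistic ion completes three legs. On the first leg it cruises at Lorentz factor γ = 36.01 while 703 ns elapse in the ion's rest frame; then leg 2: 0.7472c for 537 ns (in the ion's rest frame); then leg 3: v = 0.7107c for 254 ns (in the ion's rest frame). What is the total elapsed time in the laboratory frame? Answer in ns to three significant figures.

Leg 1: γ = 36.01; Δt_1 = 36.01 × 703 = 2.532×10⁴ ns.
Leg 2: γ = 1/√(1 − 0.7472²) = 1/√0.4417 = 1.505; Δt_2 = 1.505 × 537 = 808.0 ns.
Leg 3: γ = 1/√(1 − 0.7107²) = 1/√0.4949 = 1.421; Δt_3 = 1.421 × 254 = 361.1 ns.
Total: 2.532×10⁴ + 808.0 + 361.1 ns.

Δt = 2.65×10⁴ ns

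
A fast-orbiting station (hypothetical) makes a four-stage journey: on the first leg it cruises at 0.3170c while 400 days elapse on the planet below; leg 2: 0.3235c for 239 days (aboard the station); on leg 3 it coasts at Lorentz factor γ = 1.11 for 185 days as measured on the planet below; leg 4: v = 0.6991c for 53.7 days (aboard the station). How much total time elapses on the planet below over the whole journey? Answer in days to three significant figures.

Δt = 913 days

Leg 1: 400 days is already measured on the planet below.
Leg 2: γ = 1/√(1 − 0.3235²) = 1/√0.8953 = 1.057; Δt_2 = 1.057 × 239 = 252.6 days.
Leg 3: 185 days is already measured on the planet below.
Leg 4: γ = 1/√(1 − 0.6991²) = 1/√0.5113 = 1.399; Δt_4 = 1.399 × 53.7 = 75.10 days.
Total: 400.0 + 252.6 + 185.0 + 75.10 days.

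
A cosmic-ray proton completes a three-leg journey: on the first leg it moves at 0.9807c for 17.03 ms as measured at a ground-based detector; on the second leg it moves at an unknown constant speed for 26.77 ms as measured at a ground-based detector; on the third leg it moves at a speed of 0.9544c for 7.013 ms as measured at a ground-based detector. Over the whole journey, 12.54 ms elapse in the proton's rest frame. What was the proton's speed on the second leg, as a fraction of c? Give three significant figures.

β = 0.964

Leg 1: γ = 1/√(1 − 0.9807²) = 1/√0.03823 = 5.115; τ_1 = 17.03/5.115 = 3.330 ms.
Leg 2: speed unknown; τ_2 = 26.77/γ_2.
Leg 3: γ = 1/√(1 − 0.9544²) = 1/√0.08912 = 3.350; τ_3 = 7.013/3.350 = 2.094 ms.
Total proper time: 3.330 + τ_2 + 2.094 = 12.54, so τ_2 = 12.54 − 5.423 = 7.117 ms.
γ_2 = 26.77/7.117 = 3.762; β = √(1 − 1/γ²) = √0.9293.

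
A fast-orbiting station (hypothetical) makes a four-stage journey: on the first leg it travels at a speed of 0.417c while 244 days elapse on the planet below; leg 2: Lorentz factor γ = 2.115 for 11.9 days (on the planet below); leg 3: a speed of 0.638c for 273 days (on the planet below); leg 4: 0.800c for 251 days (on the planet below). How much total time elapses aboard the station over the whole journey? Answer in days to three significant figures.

Leg 1: γ = 1/√(1 − 0.417²) = 1/√0.8261 = 1.100; τ_1 = 244/1.100 = 221.8 days.
Leg 2: γ = 2.115; τ_2 = 11.9/2.115 = 5.626 days.
Leg 3: γ = 1/√(1 − 0.638²) = 1/√0.5930 = 1.299; τ_3 = 273/1.299 = 210.2 days.
Leg 4: γ = 1/√(1 − 0.800²) = 5/3 ≈ 1.667; τ_4 = 251/1.667 = 150.6 days.
Total: 221.8 + 5.626 + 210.2 + 150.6 days.

τ = 588 days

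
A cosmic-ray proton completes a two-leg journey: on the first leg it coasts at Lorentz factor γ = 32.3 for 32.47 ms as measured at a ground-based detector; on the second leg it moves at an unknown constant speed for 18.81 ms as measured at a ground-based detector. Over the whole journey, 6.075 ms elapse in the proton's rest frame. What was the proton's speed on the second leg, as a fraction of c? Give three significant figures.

Leg 1: γ = 32.3; τ_1 = 32.47/32.30 = 1.005 ms.
Leg 2: speed unknown; τ_2 = 18.81/γ_2.
Total proper time: 1.005 + τ_2 = 6.075, so τ_2 = 6.075 − 1.005 = 5.070 ms.
γ_2 = 18.81/5.070 = 3.710; β = √(1 − 1/γ²) = √0.9274.

β = 0.963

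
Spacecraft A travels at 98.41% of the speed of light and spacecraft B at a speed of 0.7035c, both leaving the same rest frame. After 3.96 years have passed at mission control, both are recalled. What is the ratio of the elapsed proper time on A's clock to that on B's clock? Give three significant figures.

τ_A/τ_B = 0.250

A: β = 0.9841; γ = 1/√(1 − 0.9841²) = 1/√0.03155 = 5.630. B: γ = 1/√(1 − 0.7035²) = 1/√0.5051 = 1.407.
τ_A/τ_B = γ_B/γ_A = 1.407/5.630 = 0.2499, so τ_A/τ_B = 0.2499.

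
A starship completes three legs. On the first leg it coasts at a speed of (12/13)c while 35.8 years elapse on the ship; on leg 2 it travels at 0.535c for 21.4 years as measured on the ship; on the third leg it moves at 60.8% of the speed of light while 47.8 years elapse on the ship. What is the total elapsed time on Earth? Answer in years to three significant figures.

Δt = 179 years

Leg 1: γ = 1/√(1 − (12/13)²) = 13/5 = 2.600; Δt_1 = 2.600 × 35.8 = 93.08 years.
Leg 2: γ = 1/√(1 − 0.535²) = 1/√0.7138 = 1.184; Δt_2 = 1.184 × 21.4 = 25.33 years.
Leg 3: β = 0.608; γ = 1/√(1 − 0.608²) = 1/√0.6303 = 1.260; Δt_3 = 1.260 × 47.8 = 60.21 years.
Total: 93.08 + 25.33 + 60.21 years.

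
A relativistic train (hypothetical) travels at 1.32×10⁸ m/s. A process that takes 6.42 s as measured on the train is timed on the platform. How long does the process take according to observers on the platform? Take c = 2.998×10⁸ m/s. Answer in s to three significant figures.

Δt = 7.15 s

β = 1.32×10⁸/2.998×10⁸ = 0.4403; γ = 1/√(1 − 0.4403²) = 1.114
The interval measured on the train is the proper time (both events occur at the same place in that frame); the lab-frame interval is Δt = γτ = 1.114 × 6.42 s.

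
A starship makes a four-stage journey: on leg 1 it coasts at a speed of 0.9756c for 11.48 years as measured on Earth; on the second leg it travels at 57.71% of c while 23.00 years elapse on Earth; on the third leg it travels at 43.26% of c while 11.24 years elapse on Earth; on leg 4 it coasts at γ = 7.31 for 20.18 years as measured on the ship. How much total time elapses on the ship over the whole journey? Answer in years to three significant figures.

τ = 51.6 years

Leg 1: γ = 1/√(1 − 0.9756²) = 1/√0.04820 = 4.555; τ_1 = 11.48/4.555 = 2.520 years.
Leg 2: β = 0.5771; γ = 1/√(1 − 0.5771²) = 1/√0.6670 = 1.224; τ_2 = 23.00/1.224 = 18.78 years.
Leg 3: β = 0.4326; γ = 1/√(1 − 0.4326²) = 1/√0.8129 = 1.109; τ_3 = 11.24/1.109 = 10.13 years.
Leg 4: 20.18 years is already measured on the ship.
Total: 2.520 + 18.78 + 10.13 + 20.18 years.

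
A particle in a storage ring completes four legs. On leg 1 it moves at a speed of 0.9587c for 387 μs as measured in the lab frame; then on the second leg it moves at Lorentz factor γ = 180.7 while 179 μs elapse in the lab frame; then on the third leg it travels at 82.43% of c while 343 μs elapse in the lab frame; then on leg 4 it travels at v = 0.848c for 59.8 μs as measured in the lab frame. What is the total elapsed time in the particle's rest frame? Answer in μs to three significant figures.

τ = 337 μs

Leg 1: γ = 1/√(1 − 0.9587²) = 1/√0.08089 = 3.516; τ_1 = 387/3.516 = 110.1 μs.
Leg 2: γ = 180.7; τ_2 = 179/180.7 = 0.9906 μs.
Leg 3: β = 0.8243; γ = 1/√(1 − 0.8243²) = 1/√0.3205 = 1.766; τ_3 = 343/1.766 = 194.2 μs.
Leg 4: γ = 1/√(1 − 0.848²) = 1/√0.2809 = 1.887; τ_4 = 59.8/1.887 = 31.69 μs.
Total: 110.1 + 0.9906 + 194.2 + 31.69 μs.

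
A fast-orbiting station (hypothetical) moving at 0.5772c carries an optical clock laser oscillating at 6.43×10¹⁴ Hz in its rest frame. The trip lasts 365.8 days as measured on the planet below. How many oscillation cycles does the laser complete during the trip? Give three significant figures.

γ = 1/√(1 − 0.5772²) = 1/√0.6668 = 1.225
The oscillator's own cycle count is N = f × τ where τ is the proper time aboard the station. τ = Δt/γ = 365.8/1.225 = 298.7 days = 2.581×10⁷ s.
N = 6.43×10¹⁴ × 2.581×10⁷ = 1.660×10²².

N = 1.66×10²²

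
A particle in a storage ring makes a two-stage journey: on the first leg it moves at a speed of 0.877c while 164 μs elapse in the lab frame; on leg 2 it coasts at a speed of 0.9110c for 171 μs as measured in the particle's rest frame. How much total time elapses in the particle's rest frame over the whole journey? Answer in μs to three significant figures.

τ = 250 μs

Leg 1: γ = 1/√(1 − 0.877²) = 1/√0.2309 = 2.081; τ_1 = 164/2.081 = 78.80 μs.
Leg 2: 171 μs is already measured in the particle's rest frame.
Total: 78.80 + 171.0 μs.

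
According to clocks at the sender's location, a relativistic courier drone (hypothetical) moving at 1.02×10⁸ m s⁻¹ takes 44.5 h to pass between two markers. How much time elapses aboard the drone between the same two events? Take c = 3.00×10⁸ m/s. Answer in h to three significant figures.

β = 1.02×10⁸/3.00×10⁸ = 0.3400; γ = 1/√(1 − 0.3400²) = 1.063
The interval measured at the sender's location is the dilated one; the clock aboard the drone measures the proper time τ = Δt/γ = 44.5/1.063 h.

τ = 41.8 h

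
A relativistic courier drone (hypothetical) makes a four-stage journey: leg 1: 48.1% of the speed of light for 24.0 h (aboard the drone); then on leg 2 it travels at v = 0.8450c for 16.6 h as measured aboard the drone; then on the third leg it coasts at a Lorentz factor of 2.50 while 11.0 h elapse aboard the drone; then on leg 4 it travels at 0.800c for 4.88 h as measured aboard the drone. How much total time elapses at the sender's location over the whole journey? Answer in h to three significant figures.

Leg 1: β = 0.481; γ = 1/√(1 − 0.481²) = 1/√0.7686 = 1.141; Δt_1 = 1.141 × 24.0 = 27.37 h.
Leg 2: γ = 1/√(1 − 0.8450²) = 1/√0.2860 = 1.870; Δt_2 = 1.870 × 16.6 = 31.04 h.
Leg 3: γ = 2.50; Δt_3 = 2.500 × 11.0 = 27.50 h.
Leg 4: γ = 1/√(1 − 0.800²) = 5/3 ≈ 1.667; Δt_4 = 1.667 × 4.88 = 8.133 h.
Total: 27.37 + 31.04 + 27.50 + 8.133 h.

Δt = 94.0 h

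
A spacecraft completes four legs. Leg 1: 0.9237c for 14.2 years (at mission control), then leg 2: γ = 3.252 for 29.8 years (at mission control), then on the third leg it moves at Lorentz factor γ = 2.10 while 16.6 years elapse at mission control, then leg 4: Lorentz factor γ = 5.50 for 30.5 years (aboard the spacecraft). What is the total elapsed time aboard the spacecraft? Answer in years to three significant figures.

Leg 1: γ = 1/√(1 − 0.9237²) = 1/√0.1468 = 2.610; τ_1 = 14.2/2.610 = 5.440 years.
Leg 2: γ = 3.252; τ_2 = 29.8/3.252 = 9.164 years.
Leg 3: γ = 2.10; τ_3 = 16.6/2.100 = 7.905 years.
Leg 4: 30.5 years is already measured aboard the spacecraft.
Total: 5.440 + 9.164 + 7.905 + 30.50 years.

τ = 53.0 years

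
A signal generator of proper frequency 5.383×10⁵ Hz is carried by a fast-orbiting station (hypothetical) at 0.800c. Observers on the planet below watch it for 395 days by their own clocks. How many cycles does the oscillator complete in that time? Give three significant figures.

γ = 1/√(1 − 0.800²) = 5/3 ≈ 1.667
During 395 days of lab time, the oscillator's proper time advances by τ = Δt/γ = 395/1.667 = 237.0 days = 2.048×10⁷ s.
N = f × τ = 5.383×10⁵ × 2.048×10⁷ = 1.102×10¹³.

N = 1.10×10¹³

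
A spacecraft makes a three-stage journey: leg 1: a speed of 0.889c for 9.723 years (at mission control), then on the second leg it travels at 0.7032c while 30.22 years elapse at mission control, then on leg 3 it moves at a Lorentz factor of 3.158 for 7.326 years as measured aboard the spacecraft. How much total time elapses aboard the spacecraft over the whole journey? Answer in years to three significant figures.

Leg 1: γ = 1/√(1 − 0.889²) = 1/√0.2097 = 2.184; τ_1 = 9.723/2.184 = 4.452 years.
Leg 2: γ = 1/√(1 − 0.7032²) = 1/√0.5055 = 1.406; τ_2 = 30.22/1.406 = 21.49 years.
Leg 3: 7.326 years is already measured aboard the spacecraft.
Total: 4.452 + 21.49 + 7.326 years.

τ = 33.3 years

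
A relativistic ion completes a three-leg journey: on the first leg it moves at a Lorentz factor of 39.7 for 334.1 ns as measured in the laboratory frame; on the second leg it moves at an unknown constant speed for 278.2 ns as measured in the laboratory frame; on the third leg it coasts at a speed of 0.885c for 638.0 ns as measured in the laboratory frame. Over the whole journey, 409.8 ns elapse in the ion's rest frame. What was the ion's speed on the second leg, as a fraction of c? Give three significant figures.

Leg 1: γ = 39.7; τ_1 = 334.1/39.70 = 8.416 ns.
Leg 2: speed unknown; τ_2 = 278.2/γ_2.
Leg 3: γ = 1/√(1 − 0.885²) = 1/√0.2168 = 2.148; τ_3 = 638.0/2.148 = 297.0 ns.
Total proper time: 8.416 + τ_2 + 297.0 = 409.8, so τ_2 = 409.8 − 305.5 = 104.3 ns.
γ_2 = 278.2/104.3 = 2.666; β = √(1 − 1/γ²) = √0.8593.

β = 0.927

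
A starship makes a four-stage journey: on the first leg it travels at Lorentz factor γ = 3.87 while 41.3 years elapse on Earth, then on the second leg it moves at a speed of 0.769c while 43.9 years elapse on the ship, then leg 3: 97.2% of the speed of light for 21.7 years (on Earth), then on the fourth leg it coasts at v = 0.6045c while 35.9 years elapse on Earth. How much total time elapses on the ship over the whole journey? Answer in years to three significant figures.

Leg 1: γ = 3.87; τ_1 = 41.3/3.870 = 10.67 years.
Leg 2: 43.9 years is already measured on the ship.
Leg 3: β = 0.972; γ = 1/√(1 − 0.972²) = 1/√0.05522 = 4.256; τ_3 = 21.7/4.256 = 5.099 years.
Leg 4: γ = 1/√(1 − 0.6045²) = 1/√0.6346 = 1.255; τ_4 = 35.9/1.255 = 28.60 years.
Total: 10.67 + 43.90 + 5.099 + 28.60 years.

τ = 88.3 years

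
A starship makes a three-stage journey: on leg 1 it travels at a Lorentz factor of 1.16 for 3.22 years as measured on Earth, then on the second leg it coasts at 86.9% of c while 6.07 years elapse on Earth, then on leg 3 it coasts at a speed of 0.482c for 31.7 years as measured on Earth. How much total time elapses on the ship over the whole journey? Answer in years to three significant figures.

Leg 1: γ = 1.16; τ_1 = 3.22/1.160 = 2.776 years.
Leg 2: β = 0.869; γ = 1/√(1 − 0.869²) = 1/√0.2448 = 2.021; τ_2 = 6.07/2.021 = 3.004 years.
Leg 3: γ = 1/√(1 − 0.482²) = 1/√0.7677 = 1.141; τ_3 = 31.7/1.141 = 27.77 years.
Total: 2.776 + 3.004 + 27.77 years.

τ = 33.6 years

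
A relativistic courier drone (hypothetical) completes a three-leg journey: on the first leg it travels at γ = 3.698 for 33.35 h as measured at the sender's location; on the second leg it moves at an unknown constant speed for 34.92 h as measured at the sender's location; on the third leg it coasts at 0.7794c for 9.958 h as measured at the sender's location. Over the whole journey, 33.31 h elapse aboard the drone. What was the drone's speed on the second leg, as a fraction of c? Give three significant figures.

β = 0.856

Leg 1: γ = 3.698; τ_1 = 33.35/3.698 = 9.018 h.
Leg 2: speed unknown; τ_2 = 34.92/γ_2.
Leg 3: γ = 1/√(1 − 0.7794²) = 1/√0.3925 = 1.596; τ_3 = 9.958/1.596 = 6.239 h.
Total proper time: 9.018 + τ_2 + 6.239 = 33.31, so τ_2 = 33.31 − 15.26 = 18.05 h.
γ_2 = 34.92/18.05 = 1.934; β = √(1 − 1/γ²) = √0.7327.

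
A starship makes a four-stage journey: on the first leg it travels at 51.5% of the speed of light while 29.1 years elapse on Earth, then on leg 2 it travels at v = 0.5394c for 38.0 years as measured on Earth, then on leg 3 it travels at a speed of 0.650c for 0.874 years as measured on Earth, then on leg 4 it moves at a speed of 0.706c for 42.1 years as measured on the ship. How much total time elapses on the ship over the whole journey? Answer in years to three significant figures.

Leg 1: β = 0.515; γ = 1/√(1 − 0.515²) = 1/√0.7348 = 1.167; τ_1 = 29.1/1.167 = 24.94 years.
Leg 2: γ = 1/√(1 − 0.5394²) = 1/√0.7090 = 1.188; τ_2 = 38.0/1.188 = 32.00 years.
Leg 3: γ = 1/√(1 − 0.650²) = 1/√0.5775 = 1.316; τ_3 = 0.874/1.316 = 0.6642 years.
Leg 4: 42.1 years is already measured on the ship.
Total: 24.94 + 32.00 + 0.6642 + 42.10 years.

τ = 99.7 years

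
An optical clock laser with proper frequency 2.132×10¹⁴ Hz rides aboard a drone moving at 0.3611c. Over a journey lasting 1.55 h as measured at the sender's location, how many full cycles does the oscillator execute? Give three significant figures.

N = 1.11×10¹⁸

γ = 1/√(1 − 0.3611²) = 1/√0.8696 = 1.072
The oscillator's own cycle count is N = f × τ where τ is the proper time aboard the drone. τ = Δt/γ = 1.55/1.072 = 1.445 h = 5.204×10³ s.
N = 2.132×10¹⁴ × 5.204×10³ = 1.109×10¹⁸.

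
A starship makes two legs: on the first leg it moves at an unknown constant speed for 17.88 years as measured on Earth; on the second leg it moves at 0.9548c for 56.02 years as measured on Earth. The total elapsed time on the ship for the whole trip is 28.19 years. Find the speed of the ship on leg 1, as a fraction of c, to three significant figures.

Leg 1: speed unknown; τ_1 = 17.88/γ_1.
Leg 2: γ = 1/√(1 − 0.9548²) = 1/√0.08836 = 3.364; τ_2 = 56.02/3.364 = 16.65 years.
Total proper time: τ_1 + 16.65 = 28.19, so τ_1 = 28.19 − 16.65 = 11.54 years.
γ_1 = 17.88/11.54 = 1.550; β = √(1 − 1/γ²) = √0.5836.

β = 0.764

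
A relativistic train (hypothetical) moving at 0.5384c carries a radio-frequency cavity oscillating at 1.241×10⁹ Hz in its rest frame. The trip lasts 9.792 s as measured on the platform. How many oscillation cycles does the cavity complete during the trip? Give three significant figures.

γ = 1/√(1 − 0.5384²) = 1/√0.7101 = 1.187
The oscillator's own cycle count is N = f × τ where τ is the proper time on the train. τ = Δt/γ = 9.792/1.187 = 8.252 s = 8.252×10⁰ s.
N = 1.241×10⁹ × 8.252×10⁰ = 1.024×10¹⁰.

N = 1.02×10¹⁰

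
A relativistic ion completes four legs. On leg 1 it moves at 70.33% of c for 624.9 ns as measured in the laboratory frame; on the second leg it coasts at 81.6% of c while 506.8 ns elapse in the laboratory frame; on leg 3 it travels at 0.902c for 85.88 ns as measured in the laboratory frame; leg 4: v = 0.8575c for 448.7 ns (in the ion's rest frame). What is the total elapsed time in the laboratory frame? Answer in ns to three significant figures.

Δt = 2090 ns

Leg 1: 624.9 ns is already measured in the laboratory frame.
Leg 2: 506.8 ns is already measured in the laboratory frame.
Leg 3: 85.88 ns is already measured in the laboratory frame.
Leg 4: γ = 1/√(1 − 0.8575²) = 1/√0.2647 = 1.944; Δt_4 = 1.944 × 448.7 = 872.1 ns.
Total: 624.9 + 506.8 + 85.88 + 872.1 ns.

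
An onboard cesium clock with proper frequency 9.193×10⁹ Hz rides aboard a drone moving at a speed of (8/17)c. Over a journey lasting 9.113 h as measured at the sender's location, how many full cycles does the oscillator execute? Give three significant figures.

γ = 1/√(1 − (8/17)²) = 17/15 ≈ 1.133
The oscillator's own cycle count is N = f × τ where τ is the proper time aboard the drone. τ = Δt/γ = 9.113/1.133 = 8.041 h = 2.895×10⁴ s.
N = 9.193×10⁹ × 2.895×10⁴ = 2.661×10¹⁴.

N = 2.66×10¹⁴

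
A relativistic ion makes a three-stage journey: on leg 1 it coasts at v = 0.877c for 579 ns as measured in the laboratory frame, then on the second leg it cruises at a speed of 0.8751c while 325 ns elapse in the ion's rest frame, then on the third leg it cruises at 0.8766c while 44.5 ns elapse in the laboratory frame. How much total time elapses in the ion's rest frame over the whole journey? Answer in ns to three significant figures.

Leg 1: γ = 1/√(1 − 0.877²) = 1/√0.2309 = 2.081; τ_1 = 579/2.081 = 278.2 ns.
Leg 2: 325 ns is already measured in the ion's rest frame.
Leg 3: γ = 1/√(1 − 0.8766²) = 1/√0.2316 = 2.078; τ_3 = 44.5/2.078 = 21.41 ns.
Total: 278.2 + 325.0 + 21.41 ns.

τ = 625 ns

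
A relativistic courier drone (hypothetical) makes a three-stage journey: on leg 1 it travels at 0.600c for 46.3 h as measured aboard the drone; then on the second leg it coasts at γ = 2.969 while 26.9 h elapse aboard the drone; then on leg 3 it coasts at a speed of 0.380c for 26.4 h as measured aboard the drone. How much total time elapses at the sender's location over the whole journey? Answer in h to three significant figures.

Leg 1: γ = 1/√(1 − 0.600²) = 5/4 = 1.250; Δt_1 = 1.250 × 46.3 = 57.88 h.
Leg 2: γ = 2.969; Δt_2 = 2.969 × 26.9 = 79.87 h.
Leg 3: γ = 1/√(1 − 0.380²) = 1/√0.8556 = 1.081; Δt_3 = 1.081 × 26.4 = 28.54 h.
Total: 57.88 + 79.87 + 28.54 h.

Δt = 166 h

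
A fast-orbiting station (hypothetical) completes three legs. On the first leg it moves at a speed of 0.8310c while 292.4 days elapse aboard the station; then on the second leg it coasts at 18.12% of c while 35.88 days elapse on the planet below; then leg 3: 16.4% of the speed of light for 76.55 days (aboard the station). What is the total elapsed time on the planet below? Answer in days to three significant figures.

Δt = 639 days

Leg 1: γ = 1/√(1 − 0.8310²) = 1/√0.3094 = 1.798; Δt_1 = 1.798 × 292.4 = 525.6 days.
Leg 2: 35.88 days is already measured on the planet below.
Leg 3: β = 0.164; γ = 1/√(1 − 0.164²) = 1/√0.9731 = 1.014; Δt_3 = 1.014 × 76.55 = 77.60 days.
Total: 525.6 + 35.88 + 77.60 days.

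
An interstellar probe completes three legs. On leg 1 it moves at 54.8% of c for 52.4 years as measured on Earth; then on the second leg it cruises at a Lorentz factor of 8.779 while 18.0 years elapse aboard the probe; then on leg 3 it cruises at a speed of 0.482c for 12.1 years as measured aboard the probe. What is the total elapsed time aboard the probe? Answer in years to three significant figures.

Leg 1: β = 0.548; γ = 1/√(1 − 0.548²) = 1/√0.6997 = 1.195; τ_1 = 52.4/1.195 = 43.83 years.
Leg 2: 18.0 years is already measured aboard the probe.
Leg 3: 12.1 years is already measured aboard the probe.
Total: 43.83 + 18.00 + 12.10 years.

τ = 73.9 years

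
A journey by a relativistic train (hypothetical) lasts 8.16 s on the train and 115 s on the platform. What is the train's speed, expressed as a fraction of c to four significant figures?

The proper time is measured on the train (both events occur at the train's location); Δt is measured on the platform. γ = Δt/τ = 115/8.16 = 14.09.
β = √(1 − 1/γ²) = √(1 − 0.005035) = √0.9950

β = 0.9975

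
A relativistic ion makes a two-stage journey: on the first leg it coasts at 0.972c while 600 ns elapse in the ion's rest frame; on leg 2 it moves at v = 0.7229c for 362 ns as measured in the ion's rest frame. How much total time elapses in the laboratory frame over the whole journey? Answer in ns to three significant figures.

Leg 1: γ = 1/√(1 − 0.972²) = 1/√0.05522 = 4.256; Δt_1 = 4.256 × 600 = 2553 ns.
Leg 2: γ = 1/√(1 − 0.7229²) = 1/√0.4774 = 1.447; Δt_2 = 1.447 × 362 = 523.9 ns.
Total: 2553 + 523.9 ns.

Δt = 3080 ns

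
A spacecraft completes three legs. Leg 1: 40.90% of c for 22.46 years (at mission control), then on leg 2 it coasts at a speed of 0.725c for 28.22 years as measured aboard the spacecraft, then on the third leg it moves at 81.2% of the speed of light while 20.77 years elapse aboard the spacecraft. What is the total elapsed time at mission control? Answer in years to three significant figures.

Leg 1: 22.46 years is already measured at mission control.
Leg 2: γ = 1/√(1 − 0.725²) = 1/√0.4744 = 1.452; Δt_2 = 1.452 × 28.22 = 40.97 years.
Leg 3: β = 0.812; γ = 1/√(1 − 0.812²) = 1/√0.3407 = 1.713; Δt_3 = 1.713 × 20.77 = 35.59 years.
Total: 22.46 + 40.97 + 35.59 years.

Δt = 99.0 years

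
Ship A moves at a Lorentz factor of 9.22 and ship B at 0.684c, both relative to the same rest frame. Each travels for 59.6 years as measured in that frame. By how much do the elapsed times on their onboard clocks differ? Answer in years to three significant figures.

|τ_A − τ_B| = 37.0 years

A: γ = 9.22; τ_A = 59.6/9.220 = 6.464 years.
B: γ = 1/√(1 − 0.684²) = 1/√0.5321 = 1.371; τ_B = 59.6/1.371 = 43.48 years.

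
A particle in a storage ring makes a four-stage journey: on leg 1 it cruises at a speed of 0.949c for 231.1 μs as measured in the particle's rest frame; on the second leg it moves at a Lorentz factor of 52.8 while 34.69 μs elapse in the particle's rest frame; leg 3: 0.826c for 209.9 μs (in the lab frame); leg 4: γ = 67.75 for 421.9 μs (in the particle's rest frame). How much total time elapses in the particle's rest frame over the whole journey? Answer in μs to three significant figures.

Leg 1: 231.1 μs is already measured in the particle's rest frame.
Leg 2: 34.69 μs is already measured in the particle's rest frame.
Leg 3: γ = 1/√(1 − 0.826²) = 1/√0.3177 = 1.774; τ_3 = 209.9/1.774 = 118.3 μs.
Leg 4: 421.9 μs is already measured in the particle's rest frame.
Total: 231.1 + 34.69 + 118.3 + 421.9 μs.

τ = 806 μs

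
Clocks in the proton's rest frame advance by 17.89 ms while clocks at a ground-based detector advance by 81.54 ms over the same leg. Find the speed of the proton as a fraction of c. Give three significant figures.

The proper time is measured in the proton's rest frame (both events occur at the proton's location); Δt is measured at a ground-based detector. γ = Δt/τ = 81.54/17.89 = 4.558.
β = √(1 − 1/γ²) = √(1 − 0.04814) = √0.9519

β = 0.976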